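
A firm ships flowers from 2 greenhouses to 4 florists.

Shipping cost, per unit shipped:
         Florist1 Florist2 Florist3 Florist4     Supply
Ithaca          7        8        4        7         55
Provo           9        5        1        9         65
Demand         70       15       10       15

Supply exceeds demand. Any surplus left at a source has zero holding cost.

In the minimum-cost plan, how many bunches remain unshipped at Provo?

10

An optimal plan:
  Ithaca–Florist1: 40 × 7 = 280
  Ithaca–Florist4: 15 × 7 = 105
  Provo–Florist1: 30 × 9 = 270
  Provo–Florist2: 15 × 5 = 75
  Provo–Florist3: 10 × 1 = 10
Total cost = 740.
Provo ships 55 of its 65, leaving 10.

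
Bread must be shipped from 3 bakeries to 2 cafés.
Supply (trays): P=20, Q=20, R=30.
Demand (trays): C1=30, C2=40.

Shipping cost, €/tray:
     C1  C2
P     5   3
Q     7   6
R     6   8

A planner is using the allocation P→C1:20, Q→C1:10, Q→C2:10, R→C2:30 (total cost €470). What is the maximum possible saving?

110

Current plan cost = 20·5 + 10·7 + 10·6 + 30·8 = €470.
Optimal plan:
  P to C2: 20 × €3 = €60
  Q to C2: 20 × €6 = €120
  R to C1: 30 × €6 = €180
Optimal cost = €360.
Saving = 470 − 360 = €110.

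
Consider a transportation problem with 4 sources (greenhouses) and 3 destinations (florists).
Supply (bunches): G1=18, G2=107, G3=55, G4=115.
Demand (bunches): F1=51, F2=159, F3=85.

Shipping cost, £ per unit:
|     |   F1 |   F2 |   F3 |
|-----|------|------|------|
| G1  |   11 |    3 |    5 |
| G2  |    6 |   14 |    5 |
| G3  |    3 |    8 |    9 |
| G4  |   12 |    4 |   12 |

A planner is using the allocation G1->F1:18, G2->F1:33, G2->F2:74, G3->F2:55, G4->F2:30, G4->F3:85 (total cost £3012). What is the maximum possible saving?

Current plan cost = 18·11 + 33·6 + 74·14 + 55·8 + 30·4 + 85·12 = £3012.
Optimal plan:
  G1–F2: 18 × £3 = £54
  G2–F1: 22 × £6 = £132
  G2–F3: 85 × £5 = £425
  G3–F1: 29 × £3 = £87
  G3–F2: 26 × £8 = £208
  G4–F2: 115 × £4 = £460
Optimal cost = £1366.
Saving = 3012 − 1366 = £1646.

1646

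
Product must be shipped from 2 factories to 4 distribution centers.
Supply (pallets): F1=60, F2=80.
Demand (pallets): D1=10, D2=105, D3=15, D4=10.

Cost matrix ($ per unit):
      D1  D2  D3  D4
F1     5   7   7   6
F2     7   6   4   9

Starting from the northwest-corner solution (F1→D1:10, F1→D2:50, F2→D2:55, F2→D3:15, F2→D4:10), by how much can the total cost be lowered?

40

Current plan cost = 10·5 + 50·7 + 55·6 + 15·4 + 10·9 = $880.
Optimal plan:
  F1 to D1: 10 × $5 = $50
  F1 to D2: 40 × $7 = $280
  F1 to D4: 10 × $6 = $60
  F2 to D2: 65 × $6 = $390
  F2 to D3: 15 × $4 = $60
Optimal cost = $840.
Saving = 880 − 840 = $40.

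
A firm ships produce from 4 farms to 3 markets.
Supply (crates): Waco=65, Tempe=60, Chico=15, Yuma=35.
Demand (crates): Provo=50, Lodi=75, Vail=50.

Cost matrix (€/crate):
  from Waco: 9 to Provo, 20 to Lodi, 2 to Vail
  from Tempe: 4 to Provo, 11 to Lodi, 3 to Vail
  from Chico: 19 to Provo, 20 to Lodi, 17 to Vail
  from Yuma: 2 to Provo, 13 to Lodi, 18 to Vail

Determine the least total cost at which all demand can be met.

Optimal allocation:
  Waco->Provo: 15 crates
  Waco->Vail: 50 crates
  Tempe->Lodi: 60 crates
  Chico->Lodi: 15 crates
  Yuma->Provo: 35 crates
Total cost = €1265.

1265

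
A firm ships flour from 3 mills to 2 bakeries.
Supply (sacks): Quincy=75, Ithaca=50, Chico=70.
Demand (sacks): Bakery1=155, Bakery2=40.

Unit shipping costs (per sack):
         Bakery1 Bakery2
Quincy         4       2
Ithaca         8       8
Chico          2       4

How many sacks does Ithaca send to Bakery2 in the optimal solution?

Optimal shipments:
  Quincy–Bakery1: 35 sacks
  Quincy–Bakery2: 40 sacks
  Ithaca–Bakery1: 50 sacks
  Chico–Bakery1: 70 sacks
Total cost = 760.
The route Ithaca→Bakery2 is not used.

0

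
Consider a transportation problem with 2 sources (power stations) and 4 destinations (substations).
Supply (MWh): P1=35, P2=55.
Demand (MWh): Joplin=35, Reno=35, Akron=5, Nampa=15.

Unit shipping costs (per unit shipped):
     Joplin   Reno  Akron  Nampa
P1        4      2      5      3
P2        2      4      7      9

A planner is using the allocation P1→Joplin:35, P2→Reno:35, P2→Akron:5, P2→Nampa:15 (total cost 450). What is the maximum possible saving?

200

Current plan cost = 35·4 + 35·4 + 5·7 + 15·9 = 450.
Optimal plan:
  P1->Reno: 20 × 2 = 40
  P1->Nampa: 15 × 3 = 45
  P2->Joplin: 35 × 2 = 70
  P2->Reno: 15 × 4 = 60
  P2->Akron: 5 × 7 = 35
Optimal cost = 250.
Saving = 450 − 250 = 200.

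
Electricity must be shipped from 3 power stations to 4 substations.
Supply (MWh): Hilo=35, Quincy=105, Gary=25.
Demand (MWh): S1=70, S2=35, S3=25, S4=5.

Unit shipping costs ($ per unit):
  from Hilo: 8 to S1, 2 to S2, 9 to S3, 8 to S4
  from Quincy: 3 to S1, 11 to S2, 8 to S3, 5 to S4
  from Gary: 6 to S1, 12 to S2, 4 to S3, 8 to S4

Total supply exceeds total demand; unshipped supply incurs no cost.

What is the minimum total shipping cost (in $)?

Optimal allocation:
  Hilo–S2: 35 × $2 = $70
  Quincy–S1: 70 × $3 = $210
  Quincy–S4: 5 × $5 = $25
  Gary–S3: 25 × $4 = $100
Total = 70 + 210 + 25 + 100 = $405.

405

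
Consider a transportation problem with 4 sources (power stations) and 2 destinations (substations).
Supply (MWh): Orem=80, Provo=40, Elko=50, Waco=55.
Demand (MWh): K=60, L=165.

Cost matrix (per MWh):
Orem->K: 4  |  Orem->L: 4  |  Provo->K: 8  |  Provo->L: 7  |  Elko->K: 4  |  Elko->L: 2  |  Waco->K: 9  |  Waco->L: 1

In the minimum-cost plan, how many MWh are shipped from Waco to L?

Optimal shipments:
  Orem->K: 60 × 4 = 240
  Orem->L: 20 × 4 = 80
  Provo->L: 40 × 7 = 280
  Elko->L: 50 × 2 = 100
  Waco->L: 55 × 1 = 55
Total cost = 755.
So Waco→L carries 55 MWh.

55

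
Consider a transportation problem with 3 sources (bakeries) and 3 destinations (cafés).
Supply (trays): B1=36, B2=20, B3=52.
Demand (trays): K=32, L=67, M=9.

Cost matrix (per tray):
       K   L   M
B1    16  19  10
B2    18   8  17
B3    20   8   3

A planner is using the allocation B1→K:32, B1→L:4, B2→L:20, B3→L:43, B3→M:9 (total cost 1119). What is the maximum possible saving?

Current plan cost = 32·16 + 4·19 + 20·8 + 43·8 + 9·3 = 1119.
Optimal plan:
  B1 to K: 32 × 16 = 512
  B1 to M: 4 × 10 = 40
  B2 to L: 20 × 8 = 160
  B3 to L: 47 × 8 = 376
  B3 to M: 5 × 3 = 15
Optimal cost = 1103.
Saving = 1119 − 1103 = 16.

16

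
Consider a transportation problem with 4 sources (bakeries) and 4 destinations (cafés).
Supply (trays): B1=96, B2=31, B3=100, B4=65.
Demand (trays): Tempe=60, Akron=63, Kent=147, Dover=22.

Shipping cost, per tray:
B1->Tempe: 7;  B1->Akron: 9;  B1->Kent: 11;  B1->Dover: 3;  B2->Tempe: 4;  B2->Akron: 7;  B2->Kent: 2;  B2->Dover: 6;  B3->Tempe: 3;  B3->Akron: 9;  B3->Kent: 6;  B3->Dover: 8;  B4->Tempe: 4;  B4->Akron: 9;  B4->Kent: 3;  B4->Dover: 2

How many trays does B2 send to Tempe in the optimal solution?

The minimum-cost plan:
  B1 to Tempe: 11 × 7 = 77
  B1 to Akron: 63 × 9 = 567
  B1 to Dover: 22 × 3 = 66
  B2 to Kent: 31 × 2 = 62
  B3 to Tempe: 49 × 3 = 147
  B3 to Kent: 51 × 6 = 306
  B4 to Kent: 65 × 3 = 195
Total cost = 1420.
The route B2→Tempe is not used.

0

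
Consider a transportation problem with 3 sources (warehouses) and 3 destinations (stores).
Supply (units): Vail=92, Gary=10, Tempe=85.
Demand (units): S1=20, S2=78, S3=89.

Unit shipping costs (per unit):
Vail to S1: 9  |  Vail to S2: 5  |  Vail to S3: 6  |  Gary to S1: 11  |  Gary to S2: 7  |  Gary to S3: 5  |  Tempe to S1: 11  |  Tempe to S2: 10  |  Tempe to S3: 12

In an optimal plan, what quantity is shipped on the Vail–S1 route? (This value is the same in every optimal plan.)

Optimal shipments:
  Vail→S2: 13 × 5 = 65
  Vail→S3: 79 × 6 = 474
  Gary→S3: 10 × 5 = 50
  Tempe→S1: 20 × 11 = 220
  Tempe→S2: 65 × 10 = 650
Total cost = 1459.
The route Vail→S1 is not used.

0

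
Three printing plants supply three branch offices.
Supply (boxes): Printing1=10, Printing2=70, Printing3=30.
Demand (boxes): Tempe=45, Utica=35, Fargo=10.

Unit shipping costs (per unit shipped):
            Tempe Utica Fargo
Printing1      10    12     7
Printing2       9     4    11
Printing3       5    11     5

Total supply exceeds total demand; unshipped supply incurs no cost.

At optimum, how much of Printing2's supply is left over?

20

An optimal plan:
  Printing1→Fargo: 10 boxes
  Printing2→Tempe: 15 boxes
  Printing2→Utica: 35 boxes
  Printing3→Tempe: 30 boxes
Total cost = 495.
Printing2 ships 50 of its 70, leaving 20.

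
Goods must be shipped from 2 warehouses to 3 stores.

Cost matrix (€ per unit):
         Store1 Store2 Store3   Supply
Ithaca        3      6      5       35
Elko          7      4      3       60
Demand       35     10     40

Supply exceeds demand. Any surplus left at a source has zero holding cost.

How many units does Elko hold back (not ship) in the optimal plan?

Minimum-cost shipments:
  Ithaca to Store1: 35 × €3 = €105
  Elko to Store2: 10 × €4 = €40
  Elko to Store3: 40 × €3 = €120
Total cost = €265.
Elko ships 50 of its 60, leaving 10.

10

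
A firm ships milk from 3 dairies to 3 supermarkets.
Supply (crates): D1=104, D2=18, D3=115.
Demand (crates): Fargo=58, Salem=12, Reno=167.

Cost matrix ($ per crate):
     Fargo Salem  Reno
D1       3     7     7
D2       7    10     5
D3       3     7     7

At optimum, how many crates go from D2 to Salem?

0

Optimal shipments:
  D1→Reno: 104 × $7 = $728
  D2→Reno: 18 × $5 = $90
  D3→Fargo: 58 × $3 = $174
  D3→Salem: 12 × $7 = $84
  D3→Reno: 45 × $7 = $315
Total cost = $1391.
The route D2→Salem is not used.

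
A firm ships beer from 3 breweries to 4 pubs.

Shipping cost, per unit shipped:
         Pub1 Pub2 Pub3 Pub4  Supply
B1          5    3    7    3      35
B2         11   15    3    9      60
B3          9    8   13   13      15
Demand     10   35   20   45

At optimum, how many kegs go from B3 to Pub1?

Optimal shipments:
  B1–Pub2: 30 kegs
  B1–Pub4: 5 kegs
  B2–Pub3: 20 kegs
  B2–Pub4: 40 kegs
  B3–Pub1: 10 kegs
  B3–Pub2: 5 kegs
Total cost = 655.
So B3→Pub1 carries 10 kegs.

10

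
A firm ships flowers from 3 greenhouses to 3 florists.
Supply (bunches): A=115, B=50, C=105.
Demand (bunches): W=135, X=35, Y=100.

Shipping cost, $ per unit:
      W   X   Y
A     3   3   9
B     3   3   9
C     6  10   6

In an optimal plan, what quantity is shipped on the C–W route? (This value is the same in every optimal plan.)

5

The minimum-cost plan:
  A–W: 80 bunches
  A–X: 35 bunches
  B–W: 50 bunches
  C–W: 5 bunches
  C–Y: 100 bunches
Total cost = $1125.
So C→W carries 5 bunches.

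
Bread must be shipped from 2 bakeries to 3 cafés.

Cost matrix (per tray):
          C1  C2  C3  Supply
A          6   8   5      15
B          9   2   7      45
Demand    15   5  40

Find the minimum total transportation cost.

380

A cheapest plan:
  A to C1: 15 × 6 = 90
  B to C2: 5 × 2 = 10
  B to C3: 40 × 7 = 280
Total = 90 + 10 + 280 = 380.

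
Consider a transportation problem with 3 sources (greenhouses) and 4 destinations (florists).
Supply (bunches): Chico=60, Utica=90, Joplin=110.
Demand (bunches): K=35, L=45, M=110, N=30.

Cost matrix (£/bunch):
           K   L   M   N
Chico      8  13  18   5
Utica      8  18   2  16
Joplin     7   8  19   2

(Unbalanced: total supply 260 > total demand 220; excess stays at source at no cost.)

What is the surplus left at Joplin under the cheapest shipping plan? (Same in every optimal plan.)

0

An optimal plan:
  Chico->M: 20 × £18 = £360
  Utica->M: 90 × £2 = £180
  Joplin->K: 35 × £7 = £245
  Joplin->L: 45 × £8 = £360
  Joplin->N: 30 × £2 = £60
Total cost = £1205.
Joplin ships 110 of its 110, leaving 0.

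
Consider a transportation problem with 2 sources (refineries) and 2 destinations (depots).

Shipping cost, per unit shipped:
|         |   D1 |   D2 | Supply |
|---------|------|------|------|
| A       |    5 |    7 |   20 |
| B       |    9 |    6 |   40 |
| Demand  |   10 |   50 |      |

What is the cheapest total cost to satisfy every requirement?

360

An optimal shipping plan:
  A–D1: 10 × 5 = 50
  A–D2: 10 × 7 = 70
  B–D2: 40 × 6 = 240
Total = 50 + 70 + 240 = 360.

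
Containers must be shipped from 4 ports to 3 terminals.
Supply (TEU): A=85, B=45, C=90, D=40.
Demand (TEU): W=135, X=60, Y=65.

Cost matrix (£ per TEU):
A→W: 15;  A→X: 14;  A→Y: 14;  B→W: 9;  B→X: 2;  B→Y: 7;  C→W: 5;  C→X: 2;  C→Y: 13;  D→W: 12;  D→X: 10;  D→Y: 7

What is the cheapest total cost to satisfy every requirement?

A cheapest plan:
  A->W: 60 TEU
  A->Y: 25 TEU
  B->X: 45 TEU
  C->W: 75 TEU
  C->X: 15 TEU
  D->Y: 40 TEU
Total cost = £2025.

2025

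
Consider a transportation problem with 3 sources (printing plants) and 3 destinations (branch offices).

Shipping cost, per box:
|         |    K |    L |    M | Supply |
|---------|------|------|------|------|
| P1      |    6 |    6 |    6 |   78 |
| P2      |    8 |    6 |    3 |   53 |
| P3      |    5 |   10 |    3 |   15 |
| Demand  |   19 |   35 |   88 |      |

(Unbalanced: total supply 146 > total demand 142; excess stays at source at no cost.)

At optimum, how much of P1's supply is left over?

Minimum-cost shipments:
  P1–K: 19 × 6 = 114
  P1–L: 35 × 6 = 210
  P1–M: 20 × 6 = 120
  P2–M: 53 × 3 = 159
  P3–M: 15 × 3 = 45
Total cost = 648.
P1 ships 74 of its 78, leaving 4.

4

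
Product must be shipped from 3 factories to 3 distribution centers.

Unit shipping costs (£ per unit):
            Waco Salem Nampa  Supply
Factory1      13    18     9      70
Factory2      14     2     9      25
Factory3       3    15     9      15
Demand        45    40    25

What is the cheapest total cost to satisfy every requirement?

One minimum-cost allocation:
  Factory1→Waco: 30 × £13 = £390
  Factory1→Salem: 15 × £18 = £270
  Factory1→Nampa: 25 × £9 = £225
  Factory2→Salem: 25 × £2 = £50
  Factory3→Waco: 15 × £3 = £45
Total = 390 + 270 + 225 + 50 + 45 = £980.

980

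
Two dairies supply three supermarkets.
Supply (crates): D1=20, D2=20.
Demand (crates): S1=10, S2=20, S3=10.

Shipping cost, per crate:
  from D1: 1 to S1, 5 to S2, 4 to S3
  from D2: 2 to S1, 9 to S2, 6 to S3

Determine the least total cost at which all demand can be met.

Optimal allocation:
  D1–S2: 20 × 5 = 100
  D2–S1: 10 × 2 = 20
  D2–S3: 10 × 6 = 60
Total = 100 + 20 + 60 = 180.

180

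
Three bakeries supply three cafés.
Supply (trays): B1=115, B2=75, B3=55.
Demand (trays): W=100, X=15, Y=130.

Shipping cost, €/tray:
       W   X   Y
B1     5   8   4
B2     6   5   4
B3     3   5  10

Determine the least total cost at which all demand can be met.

A cheapest plan:
  B1 to W: 45 trays
  B1 to Y: 70 trays
  B2 to X: 15 trays
  B2 to Y: 60 trays
  B3 to W: 55 trays
Total cost = €985.

985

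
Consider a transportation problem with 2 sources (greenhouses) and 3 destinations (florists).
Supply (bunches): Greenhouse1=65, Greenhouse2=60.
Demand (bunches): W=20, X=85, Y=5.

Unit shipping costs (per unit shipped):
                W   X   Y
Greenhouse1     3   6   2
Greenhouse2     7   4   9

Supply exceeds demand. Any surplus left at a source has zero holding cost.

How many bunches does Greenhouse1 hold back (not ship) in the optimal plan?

Minimum-cost shipments:
  Greenhouse1→W: 20 × 3 = 60
  Greenhouse1→X: 25 × 6 = 150
  Greenhouse1→Y: 5 × 2 = 10
  Greenhouse2→X: 60 × 4 = 240
Total cost = 460.
Greenhouse1 ships 50 of its 65, leaving 15.

15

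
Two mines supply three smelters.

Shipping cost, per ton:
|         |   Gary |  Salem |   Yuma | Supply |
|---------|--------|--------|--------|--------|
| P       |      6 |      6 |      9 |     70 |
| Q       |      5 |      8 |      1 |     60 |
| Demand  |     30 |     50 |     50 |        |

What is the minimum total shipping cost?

520

A cheapest plan:
  P–Gary: 20 tons
  P–Salem: 50 tons
  Q–Gary: 10 tons
  Q–Yuma: 50 tons
Total cost = 520.
(Supply check: P ships 70; Q ships 60.)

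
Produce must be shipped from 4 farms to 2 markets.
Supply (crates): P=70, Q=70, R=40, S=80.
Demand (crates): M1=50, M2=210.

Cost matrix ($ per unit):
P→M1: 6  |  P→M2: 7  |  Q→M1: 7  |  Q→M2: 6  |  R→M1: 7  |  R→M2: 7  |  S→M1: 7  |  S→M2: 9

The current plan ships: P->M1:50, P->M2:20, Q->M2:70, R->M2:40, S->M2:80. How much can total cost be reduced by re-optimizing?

Current plan cost = 50·6 + 20·7 + 70·6 + 40·7 + 80·9 = $1860.
Optimal plan:
  P->M2: 70 crates
  Q->M2: 70 crates
  R->M2: 40 crates
  S->M1: 50 crates
  S->M2: 30 crates
Optimal cost = $1810.
Saving = 1860 − 1810 = $50.

50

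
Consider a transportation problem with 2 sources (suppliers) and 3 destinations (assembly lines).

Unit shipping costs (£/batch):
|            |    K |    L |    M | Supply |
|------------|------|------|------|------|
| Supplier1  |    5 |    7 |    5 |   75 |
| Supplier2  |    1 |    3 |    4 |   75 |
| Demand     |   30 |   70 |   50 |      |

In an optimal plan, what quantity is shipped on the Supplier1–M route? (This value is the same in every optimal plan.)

50

Optimal shipments:
  Supplier1–K: 25 × £5 = £125
  Supplier1–M: 50 × £5 = £250
  Supplier2–K: 5 × £1 = £5
  Supplier2–L: 70 × £3 = £210
Total cost = £590.
So Supplier1→M carries 50 batches.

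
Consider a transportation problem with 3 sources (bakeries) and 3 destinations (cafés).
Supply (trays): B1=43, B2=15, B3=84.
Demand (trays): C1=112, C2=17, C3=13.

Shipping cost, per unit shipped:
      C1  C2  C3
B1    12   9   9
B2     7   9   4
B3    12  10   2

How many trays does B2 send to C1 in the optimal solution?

15

Optimal shipments:
  B1–C1: 26 × 12 = 312
  B1–C2: 17 × 9 = 153
  B2–C1: 15 × 7 = 105
  B3–C1: 71 × 12 = 852
  B3–C3: 13 × 2 = 26
Total cost = 1448.
So B2→C1 carries 15 trays.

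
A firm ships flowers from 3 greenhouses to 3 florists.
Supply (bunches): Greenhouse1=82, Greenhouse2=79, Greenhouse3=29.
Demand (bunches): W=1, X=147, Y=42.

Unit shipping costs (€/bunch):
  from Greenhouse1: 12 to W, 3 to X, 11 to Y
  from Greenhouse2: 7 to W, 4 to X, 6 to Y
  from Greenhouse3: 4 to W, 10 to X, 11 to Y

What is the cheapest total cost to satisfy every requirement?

902

One minimum-cost allocation:
  Greenhouse1 to X: 82 × €3 = €246
  Greenhouse2 to X: 65 × €4 = €260
  Greenhouse2 to Y: 14 × €6 = €84
  Greenhouse3 to W: 1 × €4 = €4
  Greenhouse3 to Y: 28 × €11 = €308
Total = 246 + 260 + 84 + 4 + 308 = €902.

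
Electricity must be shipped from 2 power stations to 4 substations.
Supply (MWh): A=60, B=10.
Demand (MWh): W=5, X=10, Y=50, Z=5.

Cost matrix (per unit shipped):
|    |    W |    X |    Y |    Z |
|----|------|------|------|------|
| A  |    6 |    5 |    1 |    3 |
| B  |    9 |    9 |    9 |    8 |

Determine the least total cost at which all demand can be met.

Optimal allocation:
  A to X: 5 × 5 = 25
  A to Y: 50 × 1 = 50
  A to Z: 5 × 3 = 15
  B to W: 5 × 9 = 45
  B to X: 5 × 9 = 45
Total = 25 + 50 + 15 + 45 + 45 = 180.

180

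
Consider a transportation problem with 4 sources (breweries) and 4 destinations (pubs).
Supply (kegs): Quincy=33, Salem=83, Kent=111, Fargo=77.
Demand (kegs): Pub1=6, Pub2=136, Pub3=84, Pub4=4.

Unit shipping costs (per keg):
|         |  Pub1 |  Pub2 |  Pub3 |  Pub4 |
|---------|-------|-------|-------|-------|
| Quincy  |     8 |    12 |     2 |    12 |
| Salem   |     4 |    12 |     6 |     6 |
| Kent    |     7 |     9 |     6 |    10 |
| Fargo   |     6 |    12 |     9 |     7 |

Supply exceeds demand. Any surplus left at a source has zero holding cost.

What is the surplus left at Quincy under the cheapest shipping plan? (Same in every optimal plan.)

Minimum-cost shipments:
  Quincy→Pub3: 33 × 2 = 66
  Salem→Pub1: 6 × 4 = 24
  Salem→Pub2: 22 × 12 = 264
  Salem→Pub3: 51 × 6 = 306
  Salem→Pub4: 4 × 6 = 24
  Kent→Pub2: 111 × 9 = 999
  Fargo→Pub2: 3 × 12 = 36
Total cost = 1719.
Quincy ships 33 of its 33, leaving 0.

0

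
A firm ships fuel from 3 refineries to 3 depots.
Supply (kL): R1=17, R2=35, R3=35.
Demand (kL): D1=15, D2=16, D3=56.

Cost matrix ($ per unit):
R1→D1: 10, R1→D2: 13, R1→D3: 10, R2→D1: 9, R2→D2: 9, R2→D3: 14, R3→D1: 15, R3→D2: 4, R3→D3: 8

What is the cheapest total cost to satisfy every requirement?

One minimum-cost allocation:
  R1 to D3: 17 × $10 = $170
  R2 to D1: 15 × $9 = $135
  R2 to D2: 16 × $9 = $144
  R2 to D3: 4 × $14 = $56
  R3 to D3: 35 × $8 = $280
Total = 170 + 135 + 144 + 56 + 280 = $785.
(Supply check: R1 ships 17; R2 ships 35; R3 ships 35.)

785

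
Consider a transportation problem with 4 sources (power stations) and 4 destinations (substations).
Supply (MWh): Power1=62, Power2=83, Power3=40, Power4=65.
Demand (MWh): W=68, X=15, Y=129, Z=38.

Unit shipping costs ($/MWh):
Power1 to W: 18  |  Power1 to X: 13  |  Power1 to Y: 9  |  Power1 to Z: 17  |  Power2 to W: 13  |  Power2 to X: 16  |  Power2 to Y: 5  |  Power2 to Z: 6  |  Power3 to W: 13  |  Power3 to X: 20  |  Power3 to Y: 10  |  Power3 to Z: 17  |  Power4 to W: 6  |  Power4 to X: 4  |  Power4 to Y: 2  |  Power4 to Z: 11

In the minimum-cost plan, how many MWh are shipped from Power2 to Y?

45

Solving gives:
  Power1 to Y: 62 × $9 = $558
  Power2 to Y: 45 × $5 = $225
  Power2 to Z: 38 × $6 = $228
  Power3 to W: 40 × $13 = $520
  Power4 to W: 28 × $6 = $168
  Power4 to X: 15 × $4 = $60
  Power4 to Y: 22 × $2 = $44
Total cost = $1803.
So Power2→Y carries 45 MWh.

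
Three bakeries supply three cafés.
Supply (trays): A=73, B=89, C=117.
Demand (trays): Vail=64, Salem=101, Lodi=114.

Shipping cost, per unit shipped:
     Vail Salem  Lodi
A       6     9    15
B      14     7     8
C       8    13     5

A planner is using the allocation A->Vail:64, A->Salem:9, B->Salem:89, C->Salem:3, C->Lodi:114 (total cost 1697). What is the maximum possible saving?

6

Current plan cost = 64·6 + 9·9 + 89·7 + 3·13 + 114·5 = 1697.
Optimal plan:
  A->Vail: 61 × 6 = 366
  A->Salem: 12 × 9 = 108
  B->Salem: 89 × 7 = 623
  C->Vail: 3 × 8 = 24
  C->Lodi: 114 × 5 = 570
Optimal cost = 1691.
Saving = 1697 − 1691 = 6.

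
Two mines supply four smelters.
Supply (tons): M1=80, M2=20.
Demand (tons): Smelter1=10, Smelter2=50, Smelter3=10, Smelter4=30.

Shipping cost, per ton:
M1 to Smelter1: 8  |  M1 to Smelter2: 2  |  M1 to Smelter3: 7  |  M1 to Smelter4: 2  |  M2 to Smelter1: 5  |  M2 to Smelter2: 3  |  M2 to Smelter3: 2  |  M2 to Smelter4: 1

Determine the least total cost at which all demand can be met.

Optimal allocation:
  M1→Smelter2: 50 tons
  M1→Smelter4: 30 tons
  M2→Smelter1: 10 tons
  M2→Smelter3: 10 tons
Total cost = 230.
(Supply check: M1 ships 80; M2 ships 20.)

230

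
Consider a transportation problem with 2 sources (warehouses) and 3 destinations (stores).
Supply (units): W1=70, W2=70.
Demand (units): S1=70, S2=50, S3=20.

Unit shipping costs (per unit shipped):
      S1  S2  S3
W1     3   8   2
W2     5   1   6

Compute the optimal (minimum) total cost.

A cheapest plan:
  W1 to S1: 50 × 3 = 150
  W1 to S3: 20 × 2 = 40
  W2 to S1: 20 × 5 = 100
  W2 to S2: 50 × 1 = 50
Total = 150 + 40 + 100 + 50 = 340.
(Supply check: W1 ships 70; W2 ships 70.)

340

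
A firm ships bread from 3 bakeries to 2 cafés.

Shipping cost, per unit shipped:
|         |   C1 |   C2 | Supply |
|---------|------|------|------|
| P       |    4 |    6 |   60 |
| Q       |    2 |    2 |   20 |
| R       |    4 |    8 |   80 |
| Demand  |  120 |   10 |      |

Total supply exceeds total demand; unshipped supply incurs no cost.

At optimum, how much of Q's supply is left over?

An optimal plan:
  P–C1: 30 × 4 = 120
  Q–C1: 10 × 2 = 20
  Q–C2: 10 × 2 = 20
  R–C1: 80 × 4 = 320
Total cost = 480.
Q ships 20 of its 20, leaving 0.

0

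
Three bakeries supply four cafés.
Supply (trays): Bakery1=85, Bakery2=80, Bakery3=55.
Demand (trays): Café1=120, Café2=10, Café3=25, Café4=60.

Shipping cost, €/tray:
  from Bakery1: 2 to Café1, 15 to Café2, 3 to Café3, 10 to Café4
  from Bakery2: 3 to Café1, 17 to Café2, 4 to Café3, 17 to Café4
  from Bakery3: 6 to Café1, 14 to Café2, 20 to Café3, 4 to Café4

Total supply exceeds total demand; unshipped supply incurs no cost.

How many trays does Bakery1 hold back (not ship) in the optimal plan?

An optimal plan:
  Bakery1→Café1: 45 × €2 = €90
  Bakery1→Café2: 10 × €15 = €150
  Bakery1→Café3: 25 × €3 = €75
  Bakery1→Café4: 5 × €10 = €50
  Bakery2→Café1: 75 × €3 = €225
  Bakery3→Café4: 55 × €4 = €220
Total cost = €810.
Bakery1 ships 85 of its 85, leaving 0.

0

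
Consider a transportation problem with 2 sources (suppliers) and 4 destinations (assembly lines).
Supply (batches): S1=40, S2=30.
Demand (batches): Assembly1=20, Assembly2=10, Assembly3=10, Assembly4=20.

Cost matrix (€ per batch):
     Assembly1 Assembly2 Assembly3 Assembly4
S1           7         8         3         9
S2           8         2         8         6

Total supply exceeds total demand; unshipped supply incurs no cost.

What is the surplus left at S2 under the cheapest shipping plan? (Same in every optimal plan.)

Minimum-cost shipments:
  S1→Assembly1: 20 × €7 = €140
  S1→Assembly3: 10 × €3 = €30
  S2→Assembly2: 10 × €2 = €20
  S2→Assembly4: 20 × €6 = €120
Total cost = €310.
S2 ships 30 of its 30, leaving 0.

0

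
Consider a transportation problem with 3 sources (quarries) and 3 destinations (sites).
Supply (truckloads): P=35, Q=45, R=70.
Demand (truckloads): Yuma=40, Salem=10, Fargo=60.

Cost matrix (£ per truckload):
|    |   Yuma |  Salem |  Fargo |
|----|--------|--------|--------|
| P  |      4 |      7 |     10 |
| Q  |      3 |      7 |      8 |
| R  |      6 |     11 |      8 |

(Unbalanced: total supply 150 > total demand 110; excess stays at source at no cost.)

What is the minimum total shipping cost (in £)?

670

One minimum-cost allocation:
  P→Salem: 10 × £7 = £70
  Q→Yuma: 40 × £3 = £120
  Q→Fargo: 5 × £8 = £40
  R→Fargo: 55 × £8 = £440
Total = 70 + 120 + 40 + 440 = £670.
(Supply check: P ships 10; Q ships 45; R ships 55.)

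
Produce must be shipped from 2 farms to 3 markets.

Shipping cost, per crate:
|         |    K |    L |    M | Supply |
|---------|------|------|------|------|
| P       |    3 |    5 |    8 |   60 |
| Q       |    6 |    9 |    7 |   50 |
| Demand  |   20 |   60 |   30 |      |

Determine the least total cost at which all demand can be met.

630

A cheapest plan:
  P–L: 60 × 5 = 300
  Q–K: 20 × 6 = 120
  Q–M: 30 × 7 = 210
Total = 300 + 120 + 210 = 630.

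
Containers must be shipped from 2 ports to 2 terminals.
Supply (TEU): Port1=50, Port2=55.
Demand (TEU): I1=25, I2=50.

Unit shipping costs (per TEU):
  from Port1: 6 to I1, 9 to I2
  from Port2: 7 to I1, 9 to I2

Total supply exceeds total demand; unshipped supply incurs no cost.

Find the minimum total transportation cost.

One minimum-cost allocation:
  Port1–I1: 25 × 6 = 150
  Port1–I2: 25 × 9 = 225
  Port2–I2: 25 × 9 = 225
Total = 150 + 225 + 225 = 600.

600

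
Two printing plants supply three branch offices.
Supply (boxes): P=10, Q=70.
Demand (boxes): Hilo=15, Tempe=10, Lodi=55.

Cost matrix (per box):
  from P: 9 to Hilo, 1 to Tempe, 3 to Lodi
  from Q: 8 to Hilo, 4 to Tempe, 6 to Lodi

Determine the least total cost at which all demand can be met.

An optimal shipping plan:
  P→Tempe: 10 boxes
  Q→Hilo: 15 boxes
  Q→Lodi: 55 boxes
Total cost = 460.
(Supply check: P ships 10; Q ships 70.)

460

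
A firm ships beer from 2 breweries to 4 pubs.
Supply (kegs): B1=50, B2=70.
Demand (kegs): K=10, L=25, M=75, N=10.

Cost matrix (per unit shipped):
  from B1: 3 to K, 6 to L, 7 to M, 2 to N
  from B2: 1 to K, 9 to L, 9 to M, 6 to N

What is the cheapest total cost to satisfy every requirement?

Optimal allocation:
  B1→L: 25 × 6 = 150
  B1→M: 15 × 7 = 105
  B1→N: 10 × 2 = 20
  B2→K: 10 × 1 = 10
  B2→M: 60 × 9 = 540
Total = 150 + 105 + 20 + 10 + 540 = 825.
(Supply check: B1 ships 50; B2 ships 70.)

825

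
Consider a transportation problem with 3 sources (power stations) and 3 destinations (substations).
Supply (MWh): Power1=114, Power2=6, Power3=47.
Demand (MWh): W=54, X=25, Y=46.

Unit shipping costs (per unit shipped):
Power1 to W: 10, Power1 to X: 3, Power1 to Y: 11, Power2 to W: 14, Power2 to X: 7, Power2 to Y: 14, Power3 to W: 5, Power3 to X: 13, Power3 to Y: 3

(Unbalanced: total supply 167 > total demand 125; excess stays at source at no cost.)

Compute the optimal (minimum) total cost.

748

An optimal shipping plan:
  Power1→W: 53 × 10 = 530
  Power1→X: 25 × 3 = 75
  Power3→W: 1 × 5 = 5
  Power3→Y: 46 × 3 = 138
Total = 530 + 75 + 5 + 138 = 748.
(Supply check: Power1 ships 78; Power2 ships 0; Power3 ships 47.)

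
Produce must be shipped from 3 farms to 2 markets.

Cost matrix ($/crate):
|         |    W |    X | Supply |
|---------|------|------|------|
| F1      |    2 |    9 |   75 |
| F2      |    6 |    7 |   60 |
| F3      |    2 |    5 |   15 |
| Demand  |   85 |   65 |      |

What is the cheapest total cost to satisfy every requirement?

615

An optimal shipping plan:
  F1->W: 75 crates
  F2->X: 60 crates
  F3->W: 10 crates
  F3->X: 5 crates
Total cost = $615.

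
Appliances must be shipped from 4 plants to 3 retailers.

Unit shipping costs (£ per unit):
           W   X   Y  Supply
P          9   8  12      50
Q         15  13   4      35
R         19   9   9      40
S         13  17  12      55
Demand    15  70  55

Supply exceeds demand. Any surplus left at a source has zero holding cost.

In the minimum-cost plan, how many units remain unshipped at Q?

An optimal plan:
  P–X: 50 × £8 = £400
  Q–Y: 35 × £4 = £140
  R–X: 20 × £9 = £180
  R–Y: 20 × £9 = £180
  S–W: 15 × £13 = £195
Total cost = £1095.
Q ships 35 of its 35, leaving 0.

0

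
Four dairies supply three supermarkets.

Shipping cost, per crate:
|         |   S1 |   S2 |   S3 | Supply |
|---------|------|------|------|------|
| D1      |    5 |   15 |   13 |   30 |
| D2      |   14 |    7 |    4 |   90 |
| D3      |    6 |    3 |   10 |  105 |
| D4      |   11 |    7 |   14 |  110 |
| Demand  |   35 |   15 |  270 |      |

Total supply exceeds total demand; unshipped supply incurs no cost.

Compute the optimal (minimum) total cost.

2765

A cheapest plan:
  D1 to S1: 30 × 5 = 150
  D2 to S3: 90 × 4 = 360
  D3 to S1: 5 × 6 = 30
  D3 to S3: 100 × 10 = 1000
  D4 to S2: 15 × 7 = 105
  D4 to S3: 80 × 14 = 1120
Total = 150 + 360 + 30 + 1000 + 105 + 1120 = 2765.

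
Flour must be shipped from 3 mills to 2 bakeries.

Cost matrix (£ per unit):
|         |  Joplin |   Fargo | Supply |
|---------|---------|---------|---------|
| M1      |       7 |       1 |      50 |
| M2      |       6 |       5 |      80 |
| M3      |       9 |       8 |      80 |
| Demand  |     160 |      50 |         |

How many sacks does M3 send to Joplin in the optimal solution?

The minimum-cost plan:
  M1 to Fargo: 50 × £1 = £50
  M2 to Joplin: 80 × £6 = £480
  M3 to Joplin: 80 × £9 = £720
Total cost = £1250.
So M3→Joplin carries 80 sacks.

80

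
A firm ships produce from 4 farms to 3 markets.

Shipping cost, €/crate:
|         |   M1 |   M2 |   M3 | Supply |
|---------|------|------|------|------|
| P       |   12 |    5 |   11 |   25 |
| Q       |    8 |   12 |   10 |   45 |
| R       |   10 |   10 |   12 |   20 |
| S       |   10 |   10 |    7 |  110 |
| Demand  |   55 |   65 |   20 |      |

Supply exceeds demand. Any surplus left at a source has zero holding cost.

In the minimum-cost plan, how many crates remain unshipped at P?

Minimum-cost shipments:
  P->M2: 25 × €5 = €125
  Q->M1: 45 × €8 = €360
  R->M1: 10 × €10 = €100
  R->M2: 10 × €10 = €100
  S->M2: 30 × €10 = €300
  S->M3: 20 × €7 = €140
Total cost = €1125.
P ships 25 of its 25, leaving 0.

0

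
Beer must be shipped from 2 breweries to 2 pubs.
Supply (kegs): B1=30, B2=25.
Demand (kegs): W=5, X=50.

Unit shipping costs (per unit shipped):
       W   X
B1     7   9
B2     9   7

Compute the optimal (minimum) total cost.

A cheapest plan:
  B1→W: 5 kegs
  B1→X: 25 kegs
  B2→X: 25 kegs
Total cost = 435.
(Supply check: B1 ships 30; B2 ships 25.)

435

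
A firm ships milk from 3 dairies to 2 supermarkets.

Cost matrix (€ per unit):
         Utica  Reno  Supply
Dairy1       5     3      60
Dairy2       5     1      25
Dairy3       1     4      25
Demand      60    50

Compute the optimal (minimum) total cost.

Optimal allocation:
  Dairy1–Utica: 35 × €5 = €175
  Dairy1–Reno: 25 × €3 = €75
  Dairy2–Reno: 25 × €1 = €25
  Dairy3–Utica: 25 × €1 = €25
Total = 175 + 75 + 25 + 25 = €300.

300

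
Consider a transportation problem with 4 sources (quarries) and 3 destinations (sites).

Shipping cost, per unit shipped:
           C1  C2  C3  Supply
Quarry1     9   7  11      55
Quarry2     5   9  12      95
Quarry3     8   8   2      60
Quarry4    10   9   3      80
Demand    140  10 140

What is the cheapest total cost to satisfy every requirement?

One minimum-cost allocation:
  Quarry1→C1: 45 × 9 = 405
  Quarry1→C2: 10 × 7 = 70
  Quarry2→C1: 95 × 5 = 475
  Quarry3→C3: 60 × 2 = 120
  Quarry4→C3: 80 × 3 = 240
Total = 405 + 70 + 475 + 120 + 240 = 1310.

1310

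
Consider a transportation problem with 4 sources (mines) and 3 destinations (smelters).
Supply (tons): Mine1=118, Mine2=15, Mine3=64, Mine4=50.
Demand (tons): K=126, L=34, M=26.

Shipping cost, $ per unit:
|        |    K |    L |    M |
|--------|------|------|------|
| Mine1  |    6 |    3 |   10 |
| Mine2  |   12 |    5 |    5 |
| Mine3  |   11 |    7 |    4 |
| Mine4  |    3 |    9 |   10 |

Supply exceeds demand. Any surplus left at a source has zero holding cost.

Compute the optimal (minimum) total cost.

812

An optimal shipping plan:
  Mine1–K: 76 × $6 = $456
  Mine1–L: 34 × $3 = $102
  Mine3–M: 26 × $4 = $104
  Mine4–K: 50 × $3 = $150
Total = 456 + 102 + 104 + 150 = $812.
(Supply check: Mine1 ships 110; Mine2 ships 0; Mine3 ships 26; Mine4 ships 50.)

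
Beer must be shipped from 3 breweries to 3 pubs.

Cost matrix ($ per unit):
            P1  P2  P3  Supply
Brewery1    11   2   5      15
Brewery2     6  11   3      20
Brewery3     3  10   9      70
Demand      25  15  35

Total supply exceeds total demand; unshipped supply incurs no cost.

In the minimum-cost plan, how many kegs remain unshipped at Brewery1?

0

An optimal plan:
  Brewery1->P2: 15 × $2 = $30
  Brewery2->P3: 20 × $3 = $60
  Brewery3->P1: 25 × $3 = $75
  Brewery3->P3: 15 × $9 = $135
Total cost = $300.
Brewery1 ships 15 of its 15, leaving 0.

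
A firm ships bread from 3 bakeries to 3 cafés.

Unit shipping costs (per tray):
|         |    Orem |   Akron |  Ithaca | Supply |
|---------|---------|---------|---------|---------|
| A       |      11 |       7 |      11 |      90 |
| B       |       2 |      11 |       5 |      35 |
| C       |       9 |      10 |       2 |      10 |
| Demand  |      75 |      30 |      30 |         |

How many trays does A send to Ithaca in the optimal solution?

Optimal shipments:
  A→Orem: 40 × 11 = 440
  A→Akron: 30 × 7 = 210
  A→Ithaca: 20 × 11 = 220
  B→Orem: 35 × 2 = 70
  C→Ithaca: 10 × 2 = 20
Total cost = 960.
So A→Ithaca carries 20 trays.

20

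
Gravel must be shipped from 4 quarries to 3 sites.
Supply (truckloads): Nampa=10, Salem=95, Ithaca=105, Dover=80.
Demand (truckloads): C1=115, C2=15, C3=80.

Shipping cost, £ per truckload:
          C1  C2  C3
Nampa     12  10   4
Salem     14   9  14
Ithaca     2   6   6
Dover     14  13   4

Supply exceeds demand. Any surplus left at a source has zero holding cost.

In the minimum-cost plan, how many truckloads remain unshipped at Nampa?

Minimum-cost shipments:
  Nampa to C1: 10 × £12 = £120
  Salem to C2: 15 × £9 = £135
  Ithaca to C1: 105 × £2 = £210
  Dover to C3: 80 × £4 = £320
Total cost = £785.
Nampa ships 10 of its 10, leaving 0.

0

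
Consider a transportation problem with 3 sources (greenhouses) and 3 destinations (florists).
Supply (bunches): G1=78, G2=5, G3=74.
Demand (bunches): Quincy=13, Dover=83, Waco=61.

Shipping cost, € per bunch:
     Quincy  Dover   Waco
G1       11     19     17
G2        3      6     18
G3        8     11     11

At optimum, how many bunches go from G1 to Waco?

61

Optimal shipments:
  G1 to Quincy: 13 × €11 = €143
  G1 to Dover: 4 × €19 = €76
  G1 to Waco: 61 × €17 = €1037
  G2 to Dover: 5 × €6 = €30
  G3 to Dover: 74 × €11 = €814
Total cost = €2100.
So G1→Waco carries 61 bunches.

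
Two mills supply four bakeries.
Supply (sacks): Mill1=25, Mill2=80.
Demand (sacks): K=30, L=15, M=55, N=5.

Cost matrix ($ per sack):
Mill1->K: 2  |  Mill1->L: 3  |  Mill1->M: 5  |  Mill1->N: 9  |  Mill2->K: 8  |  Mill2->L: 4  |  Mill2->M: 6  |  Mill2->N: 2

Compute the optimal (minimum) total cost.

490

Optimal allocation:
  Mill1→K: 25 sacks
  Mill2→K: 5 sacks
  Mill2→L: 15 sacks
  Mill2→M: 55 sacks
  Mill2→N: 5 sacks
Total cost = $490.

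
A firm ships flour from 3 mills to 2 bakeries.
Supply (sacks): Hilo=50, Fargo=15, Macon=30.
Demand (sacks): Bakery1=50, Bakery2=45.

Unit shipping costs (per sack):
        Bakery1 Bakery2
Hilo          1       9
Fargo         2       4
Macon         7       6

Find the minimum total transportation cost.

290

Optimal allocation:
  Hilo->Bakery1: 50 sacks
  Fargo->Bakery2: 15 sacks
  Macon->Bakery2: 30 sacks
Total cost = 290.
(Supply check: Hilo ships 50; Fargo ships 15; Macon ships 30.)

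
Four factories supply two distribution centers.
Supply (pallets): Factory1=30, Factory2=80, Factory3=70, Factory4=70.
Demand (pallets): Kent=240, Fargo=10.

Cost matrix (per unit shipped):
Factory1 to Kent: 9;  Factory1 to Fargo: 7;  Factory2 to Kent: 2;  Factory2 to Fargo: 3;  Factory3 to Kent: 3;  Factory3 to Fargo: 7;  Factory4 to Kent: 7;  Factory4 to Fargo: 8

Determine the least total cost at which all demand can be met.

1110

A cheapest plan:
  Factory1->Kent: 20 × 9 = 180
  Factory1->Fargo: 10 × 7 = 70
  Factory2->Kent: 80 × 2 = 160
  Factory3->Kent: 70 × 3 = 210
  Factory4->Kent: 70 × 7 = 490
Total = 180 + 70 + 160 + 210 + 490 = 1110.
(Supply check: Factory1 ships 30; Factory2 ships 80; Factory3 ships 70; Factory4 ships 70.)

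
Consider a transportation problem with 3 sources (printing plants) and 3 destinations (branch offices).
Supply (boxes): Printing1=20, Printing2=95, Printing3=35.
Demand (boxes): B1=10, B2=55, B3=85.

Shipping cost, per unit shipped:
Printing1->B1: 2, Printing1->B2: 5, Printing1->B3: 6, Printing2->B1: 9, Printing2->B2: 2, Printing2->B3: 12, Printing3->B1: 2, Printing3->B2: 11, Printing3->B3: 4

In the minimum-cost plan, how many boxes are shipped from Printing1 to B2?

0

The minimum-cost plan:
  Printing1–B1: 10 boxes
  Printing1–B3: 10 boxes
  Printing2–B2: 55 boxes
  Printing2–B3: 40 boxes
  Printing3–B3: 35 boxes
Total cost = 810.
The route Printing1→B2 is not used.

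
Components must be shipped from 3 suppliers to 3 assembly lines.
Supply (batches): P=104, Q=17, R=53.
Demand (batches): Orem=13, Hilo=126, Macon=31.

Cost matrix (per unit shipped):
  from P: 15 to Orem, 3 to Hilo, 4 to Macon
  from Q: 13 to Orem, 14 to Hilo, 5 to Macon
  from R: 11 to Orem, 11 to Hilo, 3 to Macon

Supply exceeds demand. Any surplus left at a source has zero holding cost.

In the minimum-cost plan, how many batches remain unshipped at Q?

4

Minimum-cost shipments:
  P→Hilo: 104 × 3 = 312
  Q→Orem: 13 × 13 = 169
  R→Hilo: 22 × 11 = 242
  R→Macon: 31 × 3 = 93
Total cost = 816.
Q ships 13 of its 17, leaving 4.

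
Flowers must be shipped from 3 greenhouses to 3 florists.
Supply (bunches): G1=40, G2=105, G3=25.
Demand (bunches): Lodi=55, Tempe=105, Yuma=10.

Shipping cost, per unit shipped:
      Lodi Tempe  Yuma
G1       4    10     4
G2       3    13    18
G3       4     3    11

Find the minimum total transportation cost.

One minimum-cost allocation:
  G1 to Tempe: 30 × 10 = 300
  G1 to Yuma: 10 × 4 = 40
  G2 to Lodi: 55 × 3 = 165
  G2 to Tempe: 50 × 13 = 650
  G3 to Tempe: 25 × 3 = 75
Total = 300 + 40 + 165 + 650 + 75 = 1230.

1230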